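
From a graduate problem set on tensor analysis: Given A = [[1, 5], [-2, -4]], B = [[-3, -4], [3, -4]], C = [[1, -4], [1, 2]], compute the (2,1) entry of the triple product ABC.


(ABC)_{21} = sum_m (AB)_{2m} C_{m1}. First compute row 2 of AB.
(AB)_{21} = -2*-3 + -4*3 = -6
(AB)_{22} = -2*-4 + -4*-4 = 24
Now contract with column 1 of C:
(AB)_{21} * C_{11} = -6 * 1 = -6
(AB)_{22} * C_{21} = 24 * 1 = 24
(ABC)_{21} = -6 + 24 = 18

18


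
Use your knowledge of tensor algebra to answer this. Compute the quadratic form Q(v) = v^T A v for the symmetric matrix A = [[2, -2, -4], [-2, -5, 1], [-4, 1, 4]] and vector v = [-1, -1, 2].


First compute Av:
(Av)_1 = 2*-1 + -2*-1 + -4*2 = -8
(Av)_2 = -2*-1 + -5*-1 + 1*2 = 9
(Av)_3 = -4*-1 + 1*-1 + 4*2 = 11
Av = [-8, 9, 11]
Then v^T (Av) = -1*-8 + -1*9 + 2*11
= 8 + -9 + 22 = 21

21


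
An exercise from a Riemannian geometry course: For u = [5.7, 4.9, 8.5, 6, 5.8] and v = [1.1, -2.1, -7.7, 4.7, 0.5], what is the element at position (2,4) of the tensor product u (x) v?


The outer product entry T_{ij} = u_i * v_j.
We need i=2, j=4.
u_2 = 4.9, v_4 = 4.7
T_{2,4} = 4.9 * 4.7 = 23.03

23.03


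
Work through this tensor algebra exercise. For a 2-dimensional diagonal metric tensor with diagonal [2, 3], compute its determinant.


For a diagonal metric, the determinant is the product of diagonal entries.
Diagonal entries: 2, 3
det(g) = 2 * 3 = 6

6


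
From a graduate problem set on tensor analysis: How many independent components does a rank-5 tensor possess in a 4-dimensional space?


The number of components of a rank-r tensor in d dimensions is d^r.
Here d = 4 and r = 5.
4^5 = 1024

1024


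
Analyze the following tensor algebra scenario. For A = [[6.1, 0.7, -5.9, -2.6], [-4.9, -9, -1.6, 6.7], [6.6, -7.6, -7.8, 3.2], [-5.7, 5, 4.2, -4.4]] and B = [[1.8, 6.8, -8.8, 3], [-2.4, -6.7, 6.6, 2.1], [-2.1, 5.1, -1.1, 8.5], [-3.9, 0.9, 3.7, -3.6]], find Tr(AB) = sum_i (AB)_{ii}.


Tr(AB) = sum_i (AB)_{ii} where (AB)_{ii} = sum_k A_{ik} B_{ki}.
(AB)_{11} = 6.1*1.8 + 0.7*-2.4 + -5.9*-2.1 + -2.6*-3.9 = 31.83
(AB)_{22} = -4.9*6.8 + -9*-6.7 + -1.6*5.1 + 6.7*0.9 = 24.85
(AB)_{33} = 6.6*-8.8 + -7.6*6.6 + -7.8*-1.1 + 3.2*3.7 = -87.82
(AB)_{44} = -5.7*3 + 5*2.1 + 4.2*8.5 + -4.4*-3.6 = 44.94
Tr(AB) = 31.83 + 24.85 + -87.82 + 44.94 = 13.8

13.8


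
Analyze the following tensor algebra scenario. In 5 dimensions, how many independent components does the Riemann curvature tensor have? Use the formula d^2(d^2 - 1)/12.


The Riemann tensor in d dimensions has d^2(d^2 - 1)/12 independent components.
d = 5, so d^2 = 25
d^2 - 1 = 24
d^2(d^2 - 1) = 25 * 24 = 600
Divide by 12: 600 / 12 = 50

50


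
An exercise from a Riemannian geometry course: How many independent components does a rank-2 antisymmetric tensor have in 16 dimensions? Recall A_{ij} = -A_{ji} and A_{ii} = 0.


An antisymmetric rank-2 tensor satisfies A_{ij} = -A_{ji}, so diagonal entries are zero.
The independent components are the upper-triangular entries: C(n, 2) = n(n-1)/2.
n = 16
C(16, 2) = 16 * 15 / 2 = 240 / 2 = 120

120


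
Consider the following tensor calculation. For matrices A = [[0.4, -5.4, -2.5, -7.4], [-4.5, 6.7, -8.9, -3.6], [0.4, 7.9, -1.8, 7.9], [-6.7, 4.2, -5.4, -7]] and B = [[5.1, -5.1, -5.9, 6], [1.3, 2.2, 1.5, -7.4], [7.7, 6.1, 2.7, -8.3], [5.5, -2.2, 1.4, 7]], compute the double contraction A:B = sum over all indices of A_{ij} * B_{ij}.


A:B = sum over all i,j of A_{ij} * B_{ij}.
Row 1: 0.4*5.1=2.04, -5.4*-5.1=27.54, -2.5*-5.9=14.75, -7.4*6=-44.4 => row sum = -0.07
Row 2: -4.5*1.3=-5.85, 6.7*2.2=14.74, -8.9*1.5=-13.35, -3.6*-7.4=26.64 => row sum = 22.18
Row 3: 0.4*7.7=3.08, 7.9*6.1=48.19, -1.8*2.7=-4.86, 7.9*-8.3=-65.57 => row sum = -19.16
Row 4: -6.7*5.5=-36.85, 4.2*-2.2=-9.24, -5.4*1.4=-7.56, -7*7=-49 => row sum = -102.65
Total = -0.07 + 22.18 + -19.16 + -102.65 = -99.7

-99.7


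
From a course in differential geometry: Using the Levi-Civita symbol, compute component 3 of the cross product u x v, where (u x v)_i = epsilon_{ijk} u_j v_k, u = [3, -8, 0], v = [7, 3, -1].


(u x v)_3 = sum_{j,k} epsilon_{3jk} u_j v_k. Only permutations of (1,2,3) contribute; the two non-zero terms are:
eps_{312} u_1 v_2 = 1 * 3 * 3 = 9
eps_{321} u_2 v_1 = -1 * -8 * 7 = 56
(u x v)_3 = 65

65


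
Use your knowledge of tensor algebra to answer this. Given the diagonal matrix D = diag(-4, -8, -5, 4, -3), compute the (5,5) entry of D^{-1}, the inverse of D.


For a diagonal matrix, the inverse has entries (D^{-1})_{ii} = 1/d_{ii}.
The diagonal entries are: d_{11} = -4, d_{22} = -8, d_{33} = -5, d_{44} = 4, d_{55} = -3
We need (D^{-1})_{55} = 1/d_{55} = 1/-3 = -1/3

-1/3


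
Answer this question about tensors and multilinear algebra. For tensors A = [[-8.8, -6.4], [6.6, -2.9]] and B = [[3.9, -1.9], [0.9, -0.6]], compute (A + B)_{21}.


Tensor addition is component-wise: (A + B)_{ij} = A_{ij} + B_{ij}.
A_{21} = 6.6
B_{21} = 0.9
(A + B)_{21} = 6.6 + 0.9 = 7.5

7.5


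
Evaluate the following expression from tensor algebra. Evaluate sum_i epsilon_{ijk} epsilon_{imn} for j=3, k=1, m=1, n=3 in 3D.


Using the identity: epsilon_{ijk} epsilon_{imn} = delta_{jm} delta_{kn} - delta_{jn} delta_{km}.
delta_{31} = 0
delta_{13} = 0
delta_{33} = 1
delta_{11} = 1
Result = 0 * 0 - 1 * 1 = 0 - 1 = -1

-1


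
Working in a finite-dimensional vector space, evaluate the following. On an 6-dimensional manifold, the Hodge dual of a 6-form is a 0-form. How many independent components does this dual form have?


The Hodge dual of a p-form on an n-dimensional manifold is an (n-p)-form.
n = 6, p = 6, so dual degree = 6 - 6 = 0
The number of components is C(n, n-p) = C(6, 0) = 1

1


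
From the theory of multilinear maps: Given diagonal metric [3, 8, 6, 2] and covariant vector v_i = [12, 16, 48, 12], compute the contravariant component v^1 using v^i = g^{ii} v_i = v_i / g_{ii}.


To raise an index with a diagonal metric: v^i = v_i / g_{ii}.
For index 1: v_1 = 12, g_{11} = 3
v^1 = 12 / 3 = 4

4


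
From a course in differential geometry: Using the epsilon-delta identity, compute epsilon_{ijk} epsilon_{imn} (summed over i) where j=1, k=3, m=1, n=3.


Using the identity: epsilon_{ijk} epsilon_{imn} = delta_{jm} delta_{kn} - delta_{jn} delta_{km}.
delta_{11} = 1
delta_{33} = 1
delta_{13} = 0
delta_{31} = 0
Result = 1 * 1 - 0 * 0 = 1 - 0 = 1

1


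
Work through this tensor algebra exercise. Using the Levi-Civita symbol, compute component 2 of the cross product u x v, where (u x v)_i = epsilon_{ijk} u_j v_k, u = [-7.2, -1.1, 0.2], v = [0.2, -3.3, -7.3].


(u x v)_2 = sum_{j,k} epsilon_{2jk} u_j v_k. Only permutations of (1,2,3) contribute; the two non-zero terms are:
eps_{213} u_1 v_3 = -1 * -7.2 * -7.3 = -52.56
eps_{231} u_3 v_1 = 1 * 0.2 * 0.2 = 0.04
(u x v)_2 = -52.52

-52.52


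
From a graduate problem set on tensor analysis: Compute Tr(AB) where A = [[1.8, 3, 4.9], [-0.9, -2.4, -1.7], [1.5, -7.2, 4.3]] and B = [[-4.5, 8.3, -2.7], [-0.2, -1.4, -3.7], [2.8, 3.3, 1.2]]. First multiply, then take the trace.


Tr(AB) = sum_i (AB)_{ii} where (AB)_{ii} = sum_k A_{ik} B_{ki}.
(AB)_{11} = 1.8*-4.5 + 3*-0.2 + 4.9*2.8 = 5.02
(AB)_{22} = -0.9*8.3 + -2.4*-1.4 + -1.7*3.3 = -9.72
(AB)_{33} = 1.5*-2.7 + -7.2*-3.7 + 4.3*1.2 = 27.75
Tr(AB) = 5.02 + -9.72 + 27.75 = 23.05

23.05


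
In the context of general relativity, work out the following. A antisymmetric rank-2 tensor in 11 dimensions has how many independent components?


A antisymmetric rank-2 tensor in d dimensions has d(d-1)/2 independent components.
d = 11
d(d-1)/2 = 11 * 10 / 2 = 110 / 2 = 55

55


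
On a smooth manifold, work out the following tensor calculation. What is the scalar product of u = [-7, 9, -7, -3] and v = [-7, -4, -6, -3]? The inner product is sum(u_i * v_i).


The inner product u . v = sum of u_i * v_i.
Term-by-term: -7 * -7, 9 * -4, -7 * -6, -3 * -3
Products: 49, -36, 42, 9
Sum = 49 + -36 + 42 + 9 = 64

64


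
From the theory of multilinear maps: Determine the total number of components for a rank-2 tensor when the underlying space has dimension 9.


The number of components of a rank-r tensor in d dimensions is d^r.
Here d = 9 and r = 2.
9^2 = 81

81


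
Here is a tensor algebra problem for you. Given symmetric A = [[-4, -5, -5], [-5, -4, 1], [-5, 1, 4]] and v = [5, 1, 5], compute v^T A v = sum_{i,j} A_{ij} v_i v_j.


First compute Av:
(Av)_1 = -4*5 + -5*1 + -5*5 = -50
(Av)_2 = -5*5 + -4*1 + 1*5 = -24
(Av)_3 = -5*5 + 1*1 + 4*5 = -4
Av = [-50, -24, -4]
Then v^T (Av) = 5*-50 + 1*-24 + 5*-4
= -250 + -24 + -20 = -294

-294


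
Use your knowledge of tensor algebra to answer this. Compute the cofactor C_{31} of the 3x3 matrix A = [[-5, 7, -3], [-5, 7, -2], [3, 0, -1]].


To find cofactor C_{31}, delete row 3 and column 1.
The resulting 2x2 submatrix is: [[7, -3], [7, -2]]
Minor M_{31} = 7*-2 - -3*7
  = -14 - -21 = 7
Sign = (-1)^(3+1) = (-1)^4 = 1
Cofactor C_{31} = 1 * 7 = 7

7


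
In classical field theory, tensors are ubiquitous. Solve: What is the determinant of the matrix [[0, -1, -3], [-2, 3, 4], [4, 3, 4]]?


Expanding along the first row, det(A) = a11*M_11 - a12*M_12 + a13*M_13, where M_1j is the (1,j) minor.
Minor M_11 = 3*4 - 4*3 = 0
Minor M_12 = -2*4 - 4*4 = -24
Minor M_13 = -2*3 - 3*4 = -18
det = 0*(0) - -1*(-24) + -3*(-18)
    = 0 - 24 + 54
    = 30

30


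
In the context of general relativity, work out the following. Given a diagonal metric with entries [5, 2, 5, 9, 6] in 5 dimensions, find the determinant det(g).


For a diagonal metric, the determinant is the product of diagonal entries.
Diagonal entries: 5, 2, 5, 9, 6
det(g) = 5 * 2 * 5 * 9 * 6 = 2700

2700


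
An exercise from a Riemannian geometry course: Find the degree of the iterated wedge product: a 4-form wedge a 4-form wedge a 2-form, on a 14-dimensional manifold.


The degree of a wedge product is the sum of the degrees of the individual forms.
Degrees: 4, 4, 2
Total degree = 4 + 4 + 2 = 10

10


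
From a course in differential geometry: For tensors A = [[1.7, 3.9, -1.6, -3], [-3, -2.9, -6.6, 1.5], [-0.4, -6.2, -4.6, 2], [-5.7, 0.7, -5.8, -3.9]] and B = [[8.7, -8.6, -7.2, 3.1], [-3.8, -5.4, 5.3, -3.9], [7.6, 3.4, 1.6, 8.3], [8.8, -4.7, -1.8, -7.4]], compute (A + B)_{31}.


Tensor addition is component-wise: (A + B)_{ij} = A_{ij} + B_{ij}.
A_{31} = -0.4
B_{31} = 7.6
(A + B)_{31} = -0.4 + 7.6 = 7.2

7.2


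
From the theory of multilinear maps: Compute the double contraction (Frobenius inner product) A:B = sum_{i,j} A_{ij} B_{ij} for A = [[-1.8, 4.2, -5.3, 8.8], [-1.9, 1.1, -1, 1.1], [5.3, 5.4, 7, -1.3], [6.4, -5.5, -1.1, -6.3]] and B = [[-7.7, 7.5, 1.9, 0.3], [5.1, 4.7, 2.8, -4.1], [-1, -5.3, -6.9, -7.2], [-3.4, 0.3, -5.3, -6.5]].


A:B = sum over all i,j of A_{ij} * B_{ij}.
Row 1: -1.8*-7.7=13.86, 4.2*7.5=31.5, -5.3*1.9=-10.07, 8.8*0.3=2.64 => row sum = 37.93
Row 2: -1.9*5.1=-9.69, 1.1*4.7=5.17, -1*2.8=-2.8, 1.1*-4.1=-4.51 => row sum = -11.83
Row 3: 5.3*-1=-5.3, 5.4*-5.3=-28.62, 7*-6.9=-48.3, -1.3*-7.2=9.36 => row sum = -72.86
Row 4: 6.4*-3.4=-21.76, -5.5*0.3=-1.65, -1.1*-5.3=5.83, -6.3*-6.5=40.95 => row sum = 23.37
Total = 37.93 + -11.83 + -72.86 + 23.37 = -23.39

-23.39


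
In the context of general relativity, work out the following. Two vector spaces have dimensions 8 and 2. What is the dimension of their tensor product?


The dimension of a tensor product is the product of dimensions.
dim(V) = 8, dim(W) = 2
dim(V (x) W) = 8 * 2 = 16

16


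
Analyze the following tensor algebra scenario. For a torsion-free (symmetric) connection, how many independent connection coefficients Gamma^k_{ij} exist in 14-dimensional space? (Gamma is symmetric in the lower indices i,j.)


Christoffel symbols Gamma^k_{ij} are symmetric in i,j, so there are d * d(d+1)/2 independent symbols.
d = 14
d(d+1)/2 = 14 * 15 / 2 = 105
Total = 14 * 105 = 1470

1470


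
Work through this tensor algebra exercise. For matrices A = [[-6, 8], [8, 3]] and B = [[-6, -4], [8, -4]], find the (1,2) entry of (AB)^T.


(AB)^T_{ij} = (AB)_{ji} = sum_k A_{jk} B_{ki}.
For i=1, j=2 we need (AB)_{21}:
A_{21} * B_{11} = 8 * -6 = -48
A_{22} * B_{21} = 3 * 8 = 24
Sum = -48 + 24 = -24

-24


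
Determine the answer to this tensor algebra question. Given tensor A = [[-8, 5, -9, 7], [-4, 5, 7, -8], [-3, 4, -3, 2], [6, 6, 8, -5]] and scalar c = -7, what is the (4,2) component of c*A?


Scalar multiplication: (cA)_{ij} = c * A_{ij}.
c = -7
A_{42} = 6
(cA)_{42} = -7 * 6 = -42

-42


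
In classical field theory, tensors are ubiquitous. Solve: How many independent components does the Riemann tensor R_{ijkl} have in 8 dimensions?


The Riemann tensor in d dimensions has d^2(d^2 - 1)/12 independent components.
d = 8, so d^2 = 64
d^2 - 1 = 63
d^2(d^2 - 1) = 64 * 63 = 4032
Divide by 12: 4032 / 12 = 336

336


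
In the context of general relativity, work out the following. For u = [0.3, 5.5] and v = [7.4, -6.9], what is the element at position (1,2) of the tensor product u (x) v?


The outer product entry T_{ij} = u_i * v_j.
We need i=1, j=2.
u_1 = 0.3, v_2 = -6.9
T_{1,2} = 0.3 * -6.9 = -2.07

-2.07


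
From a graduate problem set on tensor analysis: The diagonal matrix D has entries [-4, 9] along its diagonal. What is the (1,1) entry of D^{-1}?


For a diagonal matrix, the inverse has entries (D^{-1})_{ii} = 1/d_{ii}.
The diagonal entries are: d_{11} = -4, d_{22} = 9
We need (D^{-1})_{11} = 1/d_{11} = 1/-4 = -1/4

-1/4


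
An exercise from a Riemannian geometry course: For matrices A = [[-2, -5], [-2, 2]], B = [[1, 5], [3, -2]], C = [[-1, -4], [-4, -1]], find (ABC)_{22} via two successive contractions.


(ABC)_{22} = sum_m (AB)_{2m} C_{m2}. First compute row 2 of AB.
(AB)_{21} = -2*1 + 2*3 = 4
(AB)_{22} = -2*5 + 2*-2 = -14
Now contract with column 2 of C:
(AB)_{21} * C_{12} = 4 * -4 = -16
(AB)_{22} * C_{22} = -14 * -1 = 14
(ABC)_{22} = -16 + 14 = -2

-2


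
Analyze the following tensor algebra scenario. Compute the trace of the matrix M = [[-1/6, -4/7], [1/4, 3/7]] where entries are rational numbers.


The trace is the sum of diagonal entries.
Diagonal: M[1,1] = -1/6, M[2,2] = 3/7
Tr(M) = -1/6 + 3/7
Computing step by step:
After adding M[1,1]: -1/6
After adding M[2,2]: 11/42
Tr(M) = 11/42

11/42


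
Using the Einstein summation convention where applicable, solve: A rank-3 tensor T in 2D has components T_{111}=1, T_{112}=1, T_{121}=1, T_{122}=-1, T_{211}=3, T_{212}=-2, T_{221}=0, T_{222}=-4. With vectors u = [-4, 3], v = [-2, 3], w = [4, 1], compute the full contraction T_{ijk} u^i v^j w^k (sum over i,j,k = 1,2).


S = sum over i,j,k of T_{ijk} u_i v_j w_k. Expanding all 8 terms:
T_{111}*u_1*v_1*w_1 = 1*-4*-2*4 = 32  (running total: 32)
T_{112}*u_1*v_1*w_2 = 1*-4*-2*1 = 8  (running total: 40)
T_{121}*u_1*v_2*w_1 = 1*-4*3*4 = -48  (running total: -8)
T_{122}*u_1*v_2*w_2 = -1*-4*3*1 = 12  (running total: 4)
T_{211}*u_2*v_1*w_1 = 3*3*-2*4 = -72  (running total: -68)
T_{212}*u_2*v_1*w_2 = -2*3*-2*1 = 12  (running total: -56)
T_{221}*u_2*v_2*w_1 = 0*3*3*4 = 0  (running total: -56)
T_{222}*u_2*v_2*w_2 = -4*3*3*1 = -36  (running total: -92)
S = -92

-92


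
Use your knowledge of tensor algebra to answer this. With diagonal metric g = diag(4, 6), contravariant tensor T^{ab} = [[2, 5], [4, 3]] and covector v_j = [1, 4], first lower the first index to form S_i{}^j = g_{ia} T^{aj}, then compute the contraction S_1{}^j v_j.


Step 1: lower the first index. For a diagonal metric, g_{ia} T^{aj} = g_{ii} T^{ij} (no sum on i).
g_{11} = 4
S_1{}^1 = 4 * T^{11} = 4 * 2 = 8
S_1{}^2 = 4 * T^{12} = 4 * 5 = 20
Step 2: contract S_1{}^j with v_j.
S_1{}^1 * v_1 = 8 * 1 = 8
S_1{}^2 * v_2 = 20 * 4 = 80
Result = 8 + 80 = 88

88


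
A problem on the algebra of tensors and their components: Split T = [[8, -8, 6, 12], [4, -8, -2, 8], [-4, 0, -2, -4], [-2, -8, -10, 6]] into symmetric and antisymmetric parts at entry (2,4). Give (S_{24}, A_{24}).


T_{24} = 8
T_{42} = -8
S_{24} = (8 + -8)/2 = 0/2 = 0
A_{24} = (8 - -8)/2 = 16/2 = 8
Check: S + A = 0 + 8 = 8 = T_{24}.

(0, 8)


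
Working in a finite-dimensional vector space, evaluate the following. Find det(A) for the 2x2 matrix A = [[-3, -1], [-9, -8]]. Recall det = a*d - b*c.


For a 2x2 matrix [[a, b], [c, d]], det = a*d - b*c.
a = -3, b = -1, c = -9, d = -8
a*d = -3 * -8 = 24
b*c = -1 * -9 = 9
det = 24 - 9 = 15

15


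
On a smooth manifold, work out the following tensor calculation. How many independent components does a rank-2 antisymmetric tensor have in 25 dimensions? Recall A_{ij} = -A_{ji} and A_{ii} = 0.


An antisymmetric rank-2 tensor satisfies A_{ij} = -A_{ji}, so diagonal entries are zero.
The independent components are the upper-triangular entries: C(n, 2) = n(n-1)/2.
n = 25
C(25, 2) = 25 * 24 / 2 = 600 / 2 = 300

300


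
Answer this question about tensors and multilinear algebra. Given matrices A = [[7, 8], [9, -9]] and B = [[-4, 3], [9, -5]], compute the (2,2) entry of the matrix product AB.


(AB)_{ij} = sum_k A_{ik} B_{kj}.
For i=2, j=2:
A_{21} * B_{12} = 9 * 3 = 27
A_{22} * B_{22} = -9 * -5 = 45
Sum = 27 + 45 = 72

72


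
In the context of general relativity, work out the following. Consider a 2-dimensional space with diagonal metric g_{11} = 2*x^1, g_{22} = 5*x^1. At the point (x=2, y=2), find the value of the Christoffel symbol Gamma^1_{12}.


For a diagonal metric, Gamma^k_{ij} = (1/2) g^{kk} (dg_{ik}/dx_j + dg_{jk}/dx_i - dg_{ij}/dx_k).
The metric is diagonal, so g_{ab} = 0 for a != b.
At the given point: g_{11} = 4, g_{22} = 10
g^{11} = 1/4
dg_{11}/dx_2 = dg_{11}/dx_2 = 0
dg_{21}/dx_1 = 0 (off-diagonal)
dg_{12}/dx_1 = 0 (off-diagonal)
Numerator = 0 + 0 - 0 = 0
Gamma^1_{12} = 0 / (2 * 4) = 0

0


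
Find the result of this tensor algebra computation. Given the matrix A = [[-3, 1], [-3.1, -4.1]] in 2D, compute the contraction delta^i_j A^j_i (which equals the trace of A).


The contraction (trace) of a rank-2 tensor is the sum of its diagonal elements.
Diagonal entries: A[1,1] = -3, A[2,2] = -4.1
Tr(A) = -3 + -4.1 = -7.1

-7.1


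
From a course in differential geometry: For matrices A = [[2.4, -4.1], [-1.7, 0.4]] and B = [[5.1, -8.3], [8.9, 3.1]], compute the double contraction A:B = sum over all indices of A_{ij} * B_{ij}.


A:B = sum over all i,j of A_{ij} * B_{ij}.
Row 1: 2.4*5.1=12.24, -4.1*-8.3=34.03 => row sum = 46.27
Row 2: -1.7*8.9=-15.13, 0.4*3.1=1.24 => row sum = -13.89
Total = 46.27 + -13.89 = 32.38

32.38


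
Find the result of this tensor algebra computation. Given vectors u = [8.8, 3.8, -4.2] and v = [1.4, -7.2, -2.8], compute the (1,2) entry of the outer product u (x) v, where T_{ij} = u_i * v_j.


The outer product entry T_{ij} = u_i * v_j.
We need i=1, j=2.
u_1 = 8.8, v_2 = -7.2
T_{1,2} = 8.8 * -7.2 = -63.36

-63.36


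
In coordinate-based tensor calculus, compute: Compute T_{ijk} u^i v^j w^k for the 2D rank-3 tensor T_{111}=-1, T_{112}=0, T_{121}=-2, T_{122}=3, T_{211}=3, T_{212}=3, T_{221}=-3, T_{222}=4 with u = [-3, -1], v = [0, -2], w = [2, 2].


S = sum over i,j,k of T_{ijk} u_i v_j w_k. Expanding all 8 terms:
T_{111}*u_1*v_1*w_1 = -1*-3*0*2 = 0  (running total: 0)
T_{112}*u_1*v_1*w_2 = 0*-3*0*2 = 0  (running total: 0)
T_{121}*u_1*v_2*w_1 = -2*-3*-2*2 = -24  (running total: -24)
T_{122}*u_1*v_2*w_2 = 3*-3*-2*2 = 36  (running total: 12)
T_{211}*u_2*v_1*w_1 = 3*-1*0*2 = 0  (running total: 12)
T_{212}*u_2*v_1*w_2 = 3*-1*0*2 = 0  (running total: 12)
T_{221}*u_2*v_2*w_1 = -3*-1*-2*2 = -12  (running total: 0)
T_{222}*u_2*v_2*w_2 = 4*-1*-2*2 = 16  (running total: 16)
S = 16

16


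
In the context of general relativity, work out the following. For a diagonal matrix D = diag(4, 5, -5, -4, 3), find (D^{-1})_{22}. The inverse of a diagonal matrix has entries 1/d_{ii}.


For a diagonal matrix, the inverse has entries (D^{-1})_{ii} = 1/d_{ii}.
The diagonal entries are: d_{11} = 4, d_{22} = 5, d_{33} = -5, d_{44} = -4, d_{55} = 3
We need (D^{-1})_{22} = 1/d_{22} = 1/5 = 1/5

1/5


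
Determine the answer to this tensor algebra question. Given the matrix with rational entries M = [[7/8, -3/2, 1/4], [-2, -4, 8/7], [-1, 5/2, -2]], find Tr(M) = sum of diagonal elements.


The trace is the sum of diagonal entries.
Diagonal: M[1,1] = 7/8, M[2,2] = -4, M[3,3] = -2
Tr(M) = 7/8 + -4 + -2
Computing step by step:
After adding M[1,1]: 7/8
After adding M[2,2]: -25/8
After adding M[3,3]: -41/8
Tr(M) = -41/8

-41/8


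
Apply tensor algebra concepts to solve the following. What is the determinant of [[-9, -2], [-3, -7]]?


For a 2x2 matrix [[a, b], [c, d]], det = a*d - b*c.
a = -9, b = -2, c = -3, d = -7
a*d = -9 * -7 = 63
b*c = -2 * -3 = 6
det = 63 - 6 = 57

57


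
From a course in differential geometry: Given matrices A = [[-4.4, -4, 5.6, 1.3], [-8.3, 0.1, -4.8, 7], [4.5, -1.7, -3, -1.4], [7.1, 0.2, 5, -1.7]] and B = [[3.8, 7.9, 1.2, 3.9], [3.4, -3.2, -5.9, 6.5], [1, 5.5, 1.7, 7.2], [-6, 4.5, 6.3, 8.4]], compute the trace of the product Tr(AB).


Tr(AB) = sum_i (AB)_{ii} where (AB)_{ii} = sum_k A_{ik} B_{ki}.
(AB)_{11} = -4.4*3.8 + -4*3.4 + 5.6*1 + 1.3*-6 = -32.52
(AB)_{22} = -8.3*7.9 + 0.1*-3.2 + -4.8*5.5 + 7*4.5 = -60.79
(AB)_{33} = 4.5*1.2 + -1.7*-5.9 + -3*1.7 + -1.4*6.3 = 1.51
(AB)_{44} = 7.1*3.9 + 0.2*6.5 + 5*7.2 + -1.7*8.4 = 50.71
Tr(AB) = -32.52 + -60.79 + 1.51 + 50.71 = -41.09

-41.09


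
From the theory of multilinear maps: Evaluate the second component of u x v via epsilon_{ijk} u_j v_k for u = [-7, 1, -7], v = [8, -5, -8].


(u x v)_2 = sum_{j,k} epsilon_{2jk} u_j v_k. Only permutations of (1,2,3) contribute; the two non-zero terms are:
eps_{213} u_1 v_3 = -1 * -7 * -8 = -56
eps_{231} u_3 v_1 = 1 * -7 * 8 = -56
(u x v)_2 = -112

-112


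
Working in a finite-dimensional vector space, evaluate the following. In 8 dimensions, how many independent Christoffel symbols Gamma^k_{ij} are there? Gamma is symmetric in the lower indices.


Christoffel symbols Gamma^k_{ij} are symmetric in i,j, so there are d * d(d+1)/2 independent symbols.
d = 8
d(d+1)/2 = 8 * 9 / 2 = 36
Total = 8 * 36 = 288

288


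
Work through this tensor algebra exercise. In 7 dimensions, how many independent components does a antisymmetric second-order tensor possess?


A antisymmetric rank-2 tensor in d dimensions has d(d-1)/2 independent components.
d = 7
d(d-1)/2 = 7 * 6 / 2 = 42 / 2 = 21

21


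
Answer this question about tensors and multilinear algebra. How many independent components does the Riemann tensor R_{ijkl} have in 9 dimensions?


The Riemann tensor in d dimensions has d^2(d^2 - 1)/12 independent components.
d = 9, so d^2 = 81
d^2 - 1 = 80
d^2(d^2 - 1) = 81 * 80 = 6480
Divide by 12: 6480 / 12 = 540

540


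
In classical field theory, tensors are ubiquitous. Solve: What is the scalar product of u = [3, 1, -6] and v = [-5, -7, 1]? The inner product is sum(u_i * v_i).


The inner product u . v = sum of u_i * v_i.
Term-by-term: 3 * -5, 1 * -7, -6 * 1
Products: -15, -7, -6
Sum = -15 + -7 + -6 = -28

-28


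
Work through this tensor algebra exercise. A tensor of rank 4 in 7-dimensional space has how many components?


The number of components of a rank-r tensor in d dimensions is d^r.
Here d = 7 and r = 4.
7^4 = 2401

2401


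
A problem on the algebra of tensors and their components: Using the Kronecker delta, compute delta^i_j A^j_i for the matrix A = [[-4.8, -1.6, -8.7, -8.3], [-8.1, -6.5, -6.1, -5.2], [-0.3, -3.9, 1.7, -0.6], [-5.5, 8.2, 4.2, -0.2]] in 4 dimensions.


The contraction (trace) of a rank-2 tensor is the sum of its diagonal elements.
Diagonal entries: A[1,1] = -4.8, A[2,2] = -6.5, A[3,3] = 1.7, A[4,4] = -0.2
Tr(A) = -4.8 + -6.5 + 1.7 + -0.2 = -9.8

-9.8


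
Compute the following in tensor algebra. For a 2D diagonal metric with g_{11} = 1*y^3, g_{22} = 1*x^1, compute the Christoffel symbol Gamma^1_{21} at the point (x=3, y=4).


For a diagonal metric, Gamma^k_{ij} = (1/2) g^{kk} (dg_{ik}/dx_j + dg_{jk}/dx_i - dg_{ij}/dx_k).
The metric is diagonal, so g_{ab} = 0 for a != b.
At the given point: g_{11} = 64, g_{22} = 3
g^{11} = 1/64
dg_{21}/dx_1 = 0 (off-diagonal)
dg_{11}/dx_2 = dg_{11}/dx_2 = 48
dg_{21}/dx_1 = 0 (off-diagonal)
Numerator = 0 + 48 - 0 = 48
Gamma^1_{21} = 48 / (2 * 64) = 3/8

3/8


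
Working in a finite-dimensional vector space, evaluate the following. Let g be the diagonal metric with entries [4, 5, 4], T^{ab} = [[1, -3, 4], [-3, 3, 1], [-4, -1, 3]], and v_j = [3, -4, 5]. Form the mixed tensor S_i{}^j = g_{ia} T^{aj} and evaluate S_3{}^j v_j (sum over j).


Step 1: lower the first index. For a diagonal metric, g_{ia} T^{aj} = g_{ii} T^{ij} (no sum on i).
g_{33} = 4
S_3{}^1 = 4 * T^{31} = 4 * -4 = -16
S_3{}^2 = 4 * T^{32} = 4 * -1 = -4
S_3{}^3 = 4 * T^{33} = 4 * 3 = 12
Step 2: contract S_3{}^j with v_j.
S_3{}^1 * v_1 = -16 * 3 = -48
S_3{}^2 * v_2 = -4 * -4 = 16
S_3{}^3 * v_3 = 12 * 5 = 60
Result = -48 + 16 + 60 = 28

28


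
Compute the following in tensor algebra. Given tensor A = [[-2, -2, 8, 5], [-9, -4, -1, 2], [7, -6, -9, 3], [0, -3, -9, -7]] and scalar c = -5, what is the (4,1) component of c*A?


Scalar multiplication: (cA)_{ij} = c * A_{ij}.
c = -5
A_{41} = 0
(cA)_{41} = -5 * 0 = 0

0


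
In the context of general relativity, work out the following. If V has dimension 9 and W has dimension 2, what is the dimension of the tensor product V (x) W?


The dimension of a tensor product is the product of dimensions.
dim(V) = 9, dim(W) = 2
dim(V (x) W) = 9 * 2 = 18

18


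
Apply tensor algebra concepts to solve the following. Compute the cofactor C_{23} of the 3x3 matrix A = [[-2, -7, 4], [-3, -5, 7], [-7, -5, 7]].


To find cofactor C_{23}, delete row 2 and column 3.
The resulting 2x2 submatrix is: [[-2, -7], [-7, -5]]
Minor M_{23} = -2*-5 - -7*-7
  = 10 - 49 = -39
Sign = (-1)^(2+3) = (-1)^5 = -1
Cofactor C_{23} = -1 * -39 = 39

39


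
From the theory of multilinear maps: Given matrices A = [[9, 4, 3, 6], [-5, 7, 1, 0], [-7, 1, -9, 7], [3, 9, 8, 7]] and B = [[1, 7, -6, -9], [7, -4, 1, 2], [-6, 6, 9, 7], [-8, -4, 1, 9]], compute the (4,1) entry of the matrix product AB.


(AB)_{ij} = sum_k A_{ik} B_{kj}.
For i=4, j=1:
A_{41} * B_{11} = 3 * 1 = 3
A_{42} * B_{21} = 9 * 7 = 63
A_{43} * B_{31} = 8 * -6 = -48
A_{44} * B_{41} = 7 * -8 = -56
Sum = 3 + 63 + -48 + -56 = -38

-38


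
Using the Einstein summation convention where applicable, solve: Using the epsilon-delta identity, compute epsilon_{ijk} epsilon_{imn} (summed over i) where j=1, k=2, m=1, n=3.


Using the identity: epsilon_{ijk} epsilon_{imn} = delta_{jm} delta_{kn} - delta_{jn} delta_{km}.
delta_{11} = 1
delta_{23} = 0
delta_{13} = 0
delta_{21} = 0
Result = 1 * 0 - 0 * 0 = 0 - 0 = 0

0


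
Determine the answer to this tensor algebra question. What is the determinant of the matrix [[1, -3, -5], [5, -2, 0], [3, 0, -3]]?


Expanding along the first row, det(A) = a11*M_11 - a12*M_12 + a13*M_13, where M_1j is the (1,j) minor.
Minor M_11 = -2*-3 - 0*0 = 6
Minor M_12 = 5*-3 - 0*3 = -15
Minor M_13 = 5*0 - -2*3 = 6
det = 1*(6) - -3*(-15) + -5*(6)
    = 6 - 45 + -30
    = -69

-69


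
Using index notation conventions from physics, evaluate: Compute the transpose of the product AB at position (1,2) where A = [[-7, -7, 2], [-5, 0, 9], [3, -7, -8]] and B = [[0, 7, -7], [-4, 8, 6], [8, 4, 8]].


(AB)^T_{ij} = (AB)_{ji} = sum_k A_{jk} B_{ki}.
For i=1, j=2 we need (AB)_{21}:
A_{21} * B_{11} = -5 * 0 = 0
A_{22} * B_{21} = 0 * -4 = 0
A_{23} * B_{31} = 9 * 8 = 72
Sum = 0 + 0 + 72 = 72

72


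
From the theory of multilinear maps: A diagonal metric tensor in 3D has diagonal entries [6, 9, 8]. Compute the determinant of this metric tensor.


For a diagonal metric, the determinant is the product of diagonal entries.
Diagonal entries: 6, 9, 8
det(g) = 6 * 9 * 8 = 432

432


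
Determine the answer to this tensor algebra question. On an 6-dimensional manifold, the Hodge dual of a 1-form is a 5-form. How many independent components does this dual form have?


The Hodge dual of a p-form on an n-dimensional manifold is an (n-p)-form.
n = 6, p = 1, so dual degree = 6 - 1 = 5
The number of components is C(n, n-p) = C(6, 5) = 6

6


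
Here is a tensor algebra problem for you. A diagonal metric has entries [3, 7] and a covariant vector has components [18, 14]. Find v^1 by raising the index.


To raise an index with a diagonal metric: v^i = v_i / g_{ii}.
For index 1: v_1 = 18, g_{11} = 3
v^1 = 18 / 3 = 6

6


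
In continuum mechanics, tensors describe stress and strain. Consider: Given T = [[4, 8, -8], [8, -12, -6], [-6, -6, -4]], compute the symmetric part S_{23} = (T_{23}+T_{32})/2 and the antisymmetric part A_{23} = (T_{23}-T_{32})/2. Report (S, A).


T_{23} = -6
T_{32} = -6
S_{23} = (-6 + -6)/2 = -12/2 = -6
A_{23} = (-6 - -6)/2 = 0/2 = 0
Check: S + A = -6 + 0 = -6 = T_{23}.

(-6, 0)


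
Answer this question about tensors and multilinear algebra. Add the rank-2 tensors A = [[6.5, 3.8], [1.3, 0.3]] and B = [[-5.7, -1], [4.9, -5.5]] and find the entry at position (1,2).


Tensor addition is component-wise: (A + B)_{ij} = A_{ij} + B_{ij}.
A_{12} = 3.8
B_{12} = -1
(A + B)_{12} = 3.8 + -1 = 2.8

2.8


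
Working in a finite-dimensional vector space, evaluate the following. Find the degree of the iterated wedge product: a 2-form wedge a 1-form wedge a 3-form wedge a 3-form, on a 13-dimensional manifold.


The degree of a wedge product is the sum of the degrees of the individual forms.
Degrees: 2, 1, 3, 3
Total degree = 2 + 1 + 3 + 3 = 9

9


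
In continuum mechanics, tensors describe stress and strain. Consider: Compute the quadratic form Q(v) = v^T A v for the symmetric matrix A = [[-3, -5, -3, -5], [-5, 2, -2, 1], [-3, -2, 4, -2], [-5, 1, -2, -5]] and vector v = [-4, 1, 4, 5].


First compute Av:
(Av)_1 = -3*-4 + -5*1 + -3*4 + -5*5 = -30
(Av)_2 = -5*-4 + 2*1 + -2*4 + 1*5 = 19
(Av)_3 = -3*-4 + -2*1 + 4*4 + -2*5 = 16
(Av)_4 = -5*-4 + 1*1 + -2*4 + -5*5 = -12
Av = [-30, 19, 16, -12]
Then v^T (Av) = -4*-30 + 1*19 + 4*16 + 5*-12
= 120 + 19 + 64 + -60 = 143

143


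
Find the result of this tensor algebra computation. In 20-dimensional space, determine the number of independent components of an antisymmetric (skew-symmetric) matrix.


An antisymmetric rank-2 tensor satisfies A_{ij} = -A_{ji}, so diagonal entries are zero.
The independent components are the upper-triangular entries: C(n, 2) = n(n-1)/2.
n = 20
C(20, 2) = 20 * 19 / 2 = 380 / 2 = 190

190


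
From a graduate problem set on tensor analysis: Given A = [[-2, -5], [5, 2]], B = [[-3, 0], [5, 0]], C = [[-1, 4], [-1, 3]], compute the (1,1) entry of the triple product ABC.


(ABC)_{11} = sum_m (AB)_{1m} C_{m1}. First compute row 1 of AB.
(AB)_{11} = -2*-3 + -5*5 = -19
(AB)_{12} = -2*0 + -5*0 = 0
Now contract with column 1 of C:
(AB)_{11} * C_{11} = -19 * -1 = 19
(AB)_{12} * C_{21} = 0 * -1 = 0
(ABC)_{11} = 19 + 0 = 19

19


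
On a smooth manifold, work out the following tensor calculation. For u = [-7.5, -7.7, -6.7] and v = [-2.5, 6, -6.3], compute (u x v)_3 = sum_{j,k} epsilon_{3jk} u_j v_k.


(u x v)_3 = sum_{j,k} epsilon_{3jk} u_j v_k. Only permutations of (1,2,3) contribute; the two non-zero terms are:
eps_{312} u_1 v_2 = 1 * -7.5 * 6 = -45
eps_{321} u_2 v_1 = -1 * -7.7 * -2.5 = -19.25
(u x v)_3 = -64.25

-64.25


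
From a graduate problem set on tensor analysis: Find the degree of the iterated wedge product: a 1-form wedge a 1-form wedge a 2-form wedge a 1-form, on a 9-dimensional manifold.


The degree of a wedge product is the sum of the degrees of the individual forms.
Degrees: 1, 1, 2, 1
Total degree = 1 + 1 + 2 + 1 = 5

5


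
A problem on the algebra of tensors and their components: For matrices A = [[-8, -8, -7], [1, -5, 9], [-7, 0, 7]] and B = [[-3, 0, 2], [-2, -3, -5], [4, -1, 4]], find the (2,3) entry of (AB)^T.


(AB)^T_{ij} = (AB)_{ji} = sum_k A_{jk} B_{ki}.
For i=2, j=3 we need (AB)_{32}:
A_{31} * B_{12} = -7 * 0 = 0
A_{32} * B_{22} = 0 * -3 = 0
A_{33} * B_{32} = 7 * -1 = -7
Sum = 0 + 0 + -7 = -7

-7


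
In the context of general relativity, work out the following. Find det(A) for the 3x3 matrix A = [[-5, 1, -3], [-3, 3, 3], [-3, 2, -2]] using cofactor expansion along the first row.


Expanding along the first row, det(A) = a11*M_11 - a12*M_12 + a13*M_13, where M_1j is the (1,j) minor.
Minor M_11 = 3*-2 - 3*2 = -12
Minor M_12 = -3*-2 - 3*-3 = 15
Minor M_13 = -3*2 - 3*-3 = 3
det = -5*(-12) - 1*(15) + -3*(3)
    = 60 - 15 + -9
    = 36

36


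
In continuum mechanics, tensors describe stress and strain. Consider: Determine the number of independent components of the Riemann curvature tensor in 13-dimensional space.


The Riemann tensor in d dimensions has d^2(d^2 - 1)/12 independent components.
d = 13, so d^2 = 169
d^2 - 1 = 168
d^2(d^2 - 1) = 169 * 168 = 28392
Divide by 12: 28392 / 12 = 2366

2366


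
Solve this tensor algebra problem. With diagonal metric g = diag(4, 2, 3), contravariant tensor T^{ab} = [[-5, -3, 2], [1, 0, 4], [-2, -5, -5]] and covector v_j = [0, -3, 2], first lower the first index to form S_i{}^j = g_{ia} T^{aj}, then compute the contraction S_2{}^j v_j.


Step 1: lower the first index. For a diagonal metric, g_{ia} T^{aj} = g_{ii} T^{ij} (no sum on i).
g_{22} = 2
S_2{}^1 = 2 * T^{21} = 2 * 1 = 2
S_2{}^2 = 2 * T^{22} = 2 * 0 = 0
S_2{}^3 = 2 * T^{23} = 2 * 4 = 8
Step 2: contract S_2{}^j with v_j.
S_2{}^1 * v_1 = 2 * 0 = 0
S_2{}^2 * v_2 = 0 * -3 = 0
S_2{}^3 * v_3 = 8 * 2 = 16
Result = 0 + 0 + 16 = 16

16


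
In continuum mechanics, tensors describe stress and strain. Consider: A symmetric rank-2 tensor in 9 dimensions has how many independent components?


A symmetric rank-2 tensor in d dimensions has d(d+1)/2 independent components.
d = 9
d(d+1)/2 = 9 * 10 / 2 = 90 / 2 = 45

45


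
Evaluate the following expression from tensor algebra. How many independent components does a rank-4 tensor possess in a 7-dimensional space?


The number of components of a rank-r tensor in d dimensions is d^r.
Here d = 7 and r = 4.
7^4 = 2401

2401


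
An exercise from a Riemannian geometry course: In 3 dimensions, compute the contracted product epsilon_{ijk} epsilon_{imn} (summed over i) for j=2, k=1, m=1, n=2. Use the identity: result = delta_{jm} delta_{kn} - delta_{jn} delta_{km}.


Using the identity: epsilon_{ijk} epsilon_{imn} = delta_{jm} delta_{kn} - delta_{jn} delta_{km}.
delta_{21} = 0
delta_{12} = 0
delta_{22} = 1
delta_{11} = 1
Result = 0 * 0 - 1 * 1 = 0 - 1 = -1

-1


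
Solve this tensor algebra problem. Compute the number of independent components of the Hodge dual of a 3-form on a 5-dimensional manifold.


The Hodge dual of a p-form on an n-dimensional manifold is an (n-p)-form.
n = 5, p = 3, so dual degree = 5 - 3 = 2
The number of components is C(n, n-p) = C(5, 2) = 10

10


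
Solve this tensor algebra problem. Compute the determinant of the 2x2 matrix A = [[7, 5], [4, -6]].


For a 2x2 matrix [[a, b], [c, d]], det = a*d - b*c.
a = 7, b = 5, c = 4, d = -6
a*d = 7 * -6 = -42
b*c = 5 * 4 = 20
det = -42 - 20 = -62

-62


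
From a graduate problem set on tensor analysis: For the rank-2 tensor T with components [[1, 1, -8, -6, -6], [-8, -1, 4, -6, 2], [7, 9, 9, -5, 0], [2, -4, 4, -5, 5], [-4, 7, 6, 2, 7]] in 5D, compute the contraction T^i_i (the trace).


The contraction (trace) of a rank-2 tensor is the sum of its diagonal elements.
Diagonal entries: A[1,1] = 1, A[2,2] = -1, A[3,3] = 9, A[4,4] = -5, A[5,5] = 7
Tr(A) = 1 + -1 + 9 + -5 + 7 = 11

11


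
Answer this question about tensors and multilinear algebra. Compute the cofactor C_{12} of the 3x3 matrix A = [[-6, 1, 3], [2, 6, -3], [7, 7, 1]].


To find cofactor C_{12}, delete row 1 and column 2.
The resulting 2x2 submatrix is: [[2, -3], [7, 1]]
Minor M_{12} = 2*1 - -3*7
  = 2 - -21 = 23
Sign = (-1)^(1+2) = (-1)^3 = -1
Cofactor C_{12} = -1 * 23 = -23

-23


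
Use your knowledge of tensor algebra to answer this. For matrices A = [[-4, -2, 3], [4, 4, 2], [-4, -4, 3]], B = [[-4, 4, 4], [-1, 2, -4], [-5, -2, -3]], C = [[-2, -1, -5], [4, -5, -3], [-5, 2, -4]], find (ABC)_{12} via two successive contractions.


(ABC)_{12} = sum_m (AB)_{1m} C_{m2}. First compute row 1 of AB.
(AB)_{11} = -4*-4 + -2*-1 + 3*-5 = 3
(AB)_{12} = -4*4 + -2*2 + 3*-2 = -26
(AB)_{13} = -4*4 + -2*-4 + 3*-3 = -17
Now contract with column 2 of C:
(AB)_{11} * C_{12} = 3 * -1 = -3
(AB)_{12} * C_{22} = -26 * -5 = 130
(AB)_{13} * C_{32} = -17 * 2 = -34
(ABC)_{12} = -3 + 130 + -34 = 93

93


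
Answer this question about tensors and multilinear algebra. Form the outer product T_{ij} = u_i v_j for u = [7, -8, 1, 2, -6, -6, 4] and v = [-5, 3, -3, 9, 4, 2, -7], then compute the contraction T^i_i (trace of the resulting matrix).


The outer product gives T_{ij} = u_i v_j.
The trace (contraction) is Tr(T) = sum_i T_{ii} = sum_i u_i v_i.
Diagonal entries:
T_{11} = u_1 * v_1 = 7 * -5 = -35
T_{22} = u_2 * v_2 = -8 * 3 = -24
T_{33} = u_3 * v_3 = 1 * -3 = -3
T_{44} = u_4 * v_4 = 2 * 9 = 18
T_{55} = u_5 * v_5 = -6 * 4 = -24
T_{66} = u_6 * v_6 = -6 * 2 = -12
T_{77} = u_7 * v_7 = 4 * -7 = -28
Tr(T) = -35 + -24 + -3 + 18 + -24 + -12 + -28 = -108

-108


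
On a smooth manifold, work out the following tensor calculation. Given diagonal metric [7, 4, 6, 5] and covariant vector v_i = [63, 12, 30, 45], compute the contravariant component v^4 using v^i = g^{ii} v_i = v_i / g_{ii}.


To raise an index with a diagonal metric: v^i = v_i / g_{ii}.
For index 4: v_4 = 45, g_{44} = 5
v^4 = 45 / 5 = 9

9


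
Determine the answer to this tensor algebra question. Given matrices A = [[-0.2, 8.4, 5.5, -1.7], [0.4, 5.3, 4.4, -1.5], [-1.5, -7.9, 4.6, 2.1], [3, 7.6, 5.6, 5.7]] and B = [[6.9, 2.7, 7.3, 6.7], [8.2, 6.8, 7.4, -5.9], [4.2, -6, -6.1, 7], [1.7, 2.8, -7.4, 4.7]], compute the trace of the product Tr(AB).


Tr(AB) = sum_i (AB)_{ii} where (AB)_{ii} = sum_k A_{ik} B_{ki}.
(AB)_{11} = -0.2*6.9 + 8.4*8.2 + 5.5*4.2 + -1.7*1.7 = 87.71
(AB)_{22} = 0.4*2.7 + 5.3*6.8 + 4.4*-6 + -1.5*2.8 = 6.52
(AB)_{33} = -1.5*7.3 + -7.9*7.4 + 4.6*-6.1 + 2.1*-7.4 = -113.01
(AB)_{44} = 3*6.7 + 7.6*-5.9 + 5.6*7 + 5.7*4.7 = 41.25
Tr(AB) = 87.71 + 6.52 + -113.01 + 41.25 = 22.47

22.47


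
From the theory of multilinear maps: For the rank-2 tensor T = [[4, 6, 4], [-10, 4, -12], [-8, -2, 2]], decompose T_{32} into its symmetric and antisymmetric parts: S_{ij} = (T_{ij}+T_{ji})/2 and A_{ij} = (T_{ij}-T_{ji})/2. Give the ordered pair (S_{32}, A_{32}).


T_{32} = -2
T_{23} = -12
S_{32} = (-2 + -12)/2 = -14/2 = -7
A_{32} = (-2 - -12)/2 = 10/2 = 5
Check: S + A = -7 + 5 = -2 = T_{32}.

(-7, 5)


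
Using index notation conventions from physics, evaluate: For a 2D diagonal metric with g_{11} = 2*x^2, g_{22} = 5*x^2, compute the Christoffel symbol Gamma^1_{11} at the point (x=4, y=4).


For a diagonal metric, Gamma^k_{ij} = (1/2) g^{kk} (dg_{ik}/dx_j + dg_{jk}/dx_i - dg_{ij}/dx_k).
The metric is diagonal, so g_{ab} = 0 for a != b.
At the given point: g_{11} = 32, g_{22} = 80
g^{11} = 1/32
dg_{11}/dx_1 = dg_{11}/dx_1 = 16
dg_{11}/dx_1 = dg_{11}/dx_1 = 16
dg_{11}/dx_1 = dg_{11}/dx_1 = 16
Numerator = 16 + 16 - 16 = 16
Gamma^1_{11} = 16 / (2 * 32) = 1/4

1/4


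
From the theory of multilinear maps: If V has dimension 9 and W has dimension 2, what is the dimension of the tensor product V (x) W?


The dimension of a tensor product is the product of dimensions.
dim(V) = 9, dim(W) = 2
dim(V (x) W) = 9 * 2 = 18

18


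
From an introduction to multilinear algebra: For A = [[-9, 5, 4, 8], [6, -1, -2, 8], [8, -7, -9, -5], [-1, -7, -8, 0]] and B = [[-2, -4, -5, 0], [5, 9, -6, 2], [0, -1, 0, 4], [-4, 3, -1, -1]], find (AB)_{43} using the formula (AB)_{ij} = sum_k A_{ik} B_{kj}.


(AB)_{ij} = sum_k A_{ik} B_{kj}.
For i=4, j=3:
A_{41} * B_{13} = -1 * -5 = 5
A_{42} * B_{23} = -7 * -6 = 42
A_{43} * B_{33} = -8 * 0 = 0
A_{44} * B_{43} = 0 * -1 = 0
Sum = 5 + 42 + 0 + 0 = 47

47


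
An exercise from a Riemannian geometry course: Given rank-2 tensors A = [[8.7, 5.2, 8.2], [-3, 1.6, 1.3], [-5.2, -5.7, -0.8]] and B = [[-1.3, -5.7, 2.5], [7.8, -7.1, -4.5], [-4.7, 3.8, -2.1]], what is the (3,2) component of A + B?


Tensor addition is component-wise: (A + B)_{ij} = A_{ij} + B_{ij}.
A_{32} = -5.7
B_{32} = 3.8
(A + B)_{32} = -5.7 + 3.8 = -1.9

-1.9
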